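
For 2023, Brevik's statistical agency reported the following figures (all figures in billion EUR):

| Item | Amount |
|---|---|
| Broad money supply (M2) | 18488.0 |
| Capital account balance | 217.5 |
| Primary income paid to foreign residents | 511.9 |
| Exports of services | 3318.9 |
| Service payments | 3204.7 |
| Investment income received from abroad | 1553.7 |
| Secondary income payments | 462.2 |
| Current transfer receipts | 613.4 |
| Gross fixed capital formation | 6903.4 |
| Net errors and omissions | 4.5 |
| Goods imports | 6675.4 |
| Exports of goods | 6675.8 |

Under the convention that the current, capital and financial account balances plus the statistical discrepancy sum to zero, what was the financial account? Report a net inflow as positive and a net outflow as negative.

-1529.6

Goods balance = 6675.8 - 6675.4 = 0.4
Services balance = 3318.9 - 3204.7 = 114.2
Trade balance (goods + services) = 0.4 + 114.2 = 114.6
Net primary income = 1553.7 - 511.9 = 1041.8
Net secondary income = 613.4 - 462.2 = 151.2
Current account = 114.6 + 1041.8 + 151.2 = 1307.6
Financial account = -(1307.6 + 217.5 + 4.5) = -1529.6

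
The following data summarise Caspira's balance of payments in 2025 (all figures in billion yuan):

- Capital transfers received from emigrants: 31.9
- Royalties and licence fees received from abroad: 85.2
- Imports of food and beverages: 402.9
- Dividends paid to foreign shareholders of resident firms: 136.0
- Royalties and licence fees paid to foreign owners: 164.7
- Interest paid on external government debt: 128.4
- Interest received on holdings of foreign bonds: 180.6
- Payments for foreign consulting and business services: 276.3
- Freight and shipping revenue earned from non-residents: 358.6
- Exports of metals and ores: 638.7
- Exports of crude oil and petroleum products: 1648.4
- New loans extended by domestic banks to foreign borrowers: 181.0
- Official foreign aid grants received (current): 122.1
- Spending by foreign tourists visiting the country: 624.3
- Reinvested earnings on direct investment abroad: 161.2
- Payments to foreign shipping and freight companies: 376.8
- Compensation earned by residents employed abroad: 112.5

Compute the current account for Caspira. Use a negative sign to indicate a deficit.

2446.5

Goods: 1648.4 - 402.9 + 638.7 = 1884.2
Services: -276.3 - 164.7 + 624.3 - 376.8 + 358.6 + 85.2 = 250.3
Primary income: 180.6 - 128.4 + 161.2 + 112.5 - 136.0 = 189.9
Secondary income: 122.1
Current account = 1884.2 + 250.3 + 189.9 + 122.1 = 2446.5
(Excluded from the current account — capital account: capital transfers received from emigrants 31.9; financial account: new loans extended by domestic banks to foreign borrowers 181.0.)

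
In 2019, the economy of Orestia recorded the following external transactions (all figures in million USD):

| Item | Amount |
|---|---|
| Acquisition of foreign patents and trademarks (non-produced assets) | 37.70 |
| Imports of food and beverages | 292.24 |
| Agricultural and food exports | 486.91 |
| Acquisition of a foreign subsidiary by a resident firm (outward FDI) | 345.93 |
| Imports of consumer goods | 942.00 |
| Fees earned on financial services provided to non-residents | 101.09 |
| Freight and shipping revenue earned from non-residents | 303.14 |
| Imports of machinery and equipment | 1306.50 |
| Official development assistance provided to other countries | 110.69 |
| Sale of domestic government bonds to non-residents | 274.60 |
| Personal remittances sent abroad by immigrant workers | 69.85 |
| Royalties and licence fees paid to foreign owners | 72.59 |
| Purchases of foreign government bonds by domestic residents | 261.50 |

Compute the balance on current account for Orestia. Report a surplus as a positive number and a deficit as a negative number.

-1902.73

Goods: -942.00 - 292.24 - 1306.50 + 486.91 = -2053.83
Services: -72.59 + 303.14 + 101.09 = 331.64
Secondary income: -69.85 - 110.69 = -180.54
Current account = (-2053.83) + 331.64 + (-180.54) = -1902.73
(Excluded from the current account — capital account: acquisition of foreign patents and trademarks (non-produced assets) 37.70; financial account: acquisition of a foreign subsidiary by a resident firm (outward FDI) 345.93, sale of domestic government bonds to non-residents 274.60, purchases of foreign government bonds by domestic residents 261.50.)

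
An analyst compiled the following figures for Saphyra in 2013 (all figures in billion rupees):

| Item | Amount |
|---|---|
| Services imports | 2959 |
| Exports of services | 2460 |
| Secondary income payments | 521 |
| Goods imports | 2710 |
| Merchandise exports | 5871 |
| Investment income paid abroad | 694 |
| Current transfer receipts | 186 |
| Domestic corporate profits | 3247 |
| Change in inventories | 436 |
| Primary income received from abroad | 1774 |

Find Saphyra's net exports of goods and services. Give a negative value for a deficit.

Goods balance = 5871 - 2710 = 3161
Services balance = 2460 - 2959 = -499
Trade balance (goods + services) = 3161 + (-499) = 2662

2662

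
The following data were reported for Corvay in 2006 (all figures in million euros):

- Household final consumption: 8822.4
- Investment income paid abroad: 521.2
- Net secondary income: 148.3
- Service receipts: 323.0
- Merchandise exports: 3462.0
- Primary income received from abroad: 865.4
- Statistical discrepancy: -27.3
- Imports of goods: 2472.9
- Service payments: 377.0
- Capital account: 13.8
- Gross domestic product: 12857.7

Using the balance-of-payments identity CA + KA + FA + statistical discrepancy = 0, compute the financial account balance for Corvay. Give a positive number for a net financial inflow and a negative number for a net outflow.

-1414.1

Goods balance = 3462.0 - 2472.9 = 989.1
Services balance = 323.0 - 377.0 = -54.0
Trade balance (goods + services) = 989.1 + (-54.0) = 935.1
Net primary income = 865.4 - 521.2 = 344.2
Net secondary income = 148.3
Current account = 935.1 + 344.2 + 148.3 = 1427.6
Financial account = -(1427.6 + 13.8 + (-27.3)) = -1414.1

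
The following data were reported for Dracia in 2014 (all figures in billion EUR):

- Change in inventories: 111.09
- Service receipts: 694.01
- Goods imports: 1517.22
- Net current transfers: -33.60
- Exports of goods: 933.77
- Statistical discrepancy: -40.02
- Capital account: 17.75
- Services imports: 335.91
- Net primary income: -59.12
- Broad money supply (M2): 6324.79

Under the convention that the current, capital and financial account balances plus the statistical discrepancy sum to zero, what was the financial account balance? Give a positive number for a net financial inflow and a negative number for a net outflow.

Goods balance = 933.77 - 1517.22 = -583.45
Services balance = 694.01 - 335.91 = 358.10
Trade balance (goods + services) = -583.45 + 358.10 = -225.35
Net primary income = -59.12
Net secondary income = -33.60
Current account = -225.35 + (-59.12) + (-33.60) = -318.07
Financial account = -(-318.07 + 17.75 + (-40.02)) = 340.34

340.34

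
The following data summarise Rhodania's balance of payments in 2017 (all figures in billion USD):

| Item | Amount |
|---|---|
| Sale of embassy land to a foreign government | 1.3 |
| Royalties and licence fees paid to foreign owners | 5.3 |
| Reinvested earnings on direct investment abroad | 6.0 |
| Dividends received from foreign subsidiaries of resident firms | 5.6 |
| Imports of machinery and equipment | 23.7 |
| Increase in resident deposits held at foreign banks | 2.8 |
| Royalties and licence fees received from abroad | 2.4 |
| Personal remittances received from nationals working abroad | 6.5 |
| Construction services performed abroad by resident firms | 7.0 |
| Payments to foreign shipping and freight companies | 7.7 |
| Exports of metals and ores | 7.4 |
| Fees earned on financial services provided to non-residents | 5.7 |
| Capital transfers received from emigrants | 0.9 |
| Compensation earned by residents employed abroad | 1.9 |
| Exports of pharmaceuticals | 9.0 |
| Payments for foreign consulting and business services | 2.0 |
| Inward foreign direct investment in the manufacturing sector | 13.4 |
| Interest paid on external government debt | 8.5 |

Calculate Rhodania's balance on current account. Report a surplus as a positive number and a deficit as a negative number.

Goods: 7.4 + 9.0 - 23.7 = -7.3
Services: -2.0 + 2.4 - 5.3 + 5.7 - 7.7 + 7.0 = 0.1
Primary income: 1.9 + 6.0 - 8.5 + 5.6 = 5.0
Secondary income: 6.5
Current account = (-7.3) + 0.1 + 5.0 + 6.5 = 4.3
(Excluded from the current account — capital account: sale of embassy land to a foreign government 1.3, capital transfers received from emigrants 0.9; financial account: increase in resident deposits held at foreign banks 2.8, inward foreign direct investment in the manufacturing sector 13.4.)

4.3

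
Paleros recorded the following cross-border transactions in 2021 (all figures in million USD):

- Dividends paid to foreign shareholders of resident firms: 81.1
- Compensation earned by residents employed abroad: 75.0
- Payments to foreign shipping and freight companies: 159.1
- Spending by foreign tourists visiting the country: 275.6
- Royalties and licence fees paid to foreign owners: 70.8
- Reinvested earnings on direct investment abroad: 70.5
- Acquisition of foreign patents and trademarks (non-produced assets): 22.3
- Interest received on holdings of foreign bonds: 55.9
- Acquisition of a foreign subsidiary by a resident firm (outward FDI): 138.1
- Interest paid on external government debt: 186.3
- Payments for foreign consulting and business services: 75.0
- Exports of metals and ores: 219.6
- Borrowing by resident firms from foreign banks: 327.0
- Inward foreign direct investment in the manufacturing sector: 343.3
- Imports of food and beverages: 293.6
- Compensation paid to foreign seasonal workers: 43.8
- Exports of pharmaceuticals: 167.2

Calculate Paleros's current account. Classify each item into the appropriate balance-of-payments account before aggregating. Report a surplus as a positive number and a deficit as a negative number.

-45.9

Goods: 219.6 - 293.6 + 167.2 = 93.2
Services: -159.1 + 275.6 - 75.0 - 70.8 = -29.3
Primary income: -81.1 - 186.3 + 70.5 + 55.9 + 75.0 - 43.8 = -109.8
Current account = 93.2 + (-29.3) + (-109.8) = -45.9
(Excluded from the current account — capital account: acquisition of foreign patents and trademarks (non-produced assets) 22.3; financial account: acquisition of a foreign subsidiary by a resident firm (outward FDI) 138.1, borrowing by resident firms from foreign banks 327.0, inward foreign direct investment in the manufacturing sector 343.3.)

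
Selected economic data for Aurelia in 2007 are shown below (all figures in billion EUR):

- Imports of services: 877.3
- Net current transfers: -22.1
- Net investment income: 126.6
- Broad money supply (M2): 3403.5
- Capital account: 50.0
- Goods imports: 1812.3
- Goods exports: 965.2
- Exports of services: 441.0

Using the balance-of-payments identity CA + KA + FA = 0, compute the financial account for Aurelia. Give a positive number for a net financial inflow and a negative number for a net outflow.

Goods balance = 965.2 - 1812.3 = -847.1
Services balance = 441.0 - 877.3 = -436.3
Trade balance (goods + services) = -847.1 + (-436.3) = -1283.4
Net primary income = 126.6
Net secondary income = -22.1
Current account = -1283.4 + 126.6 + (-22.1) = -1178.9
Financial account = -(-1178.9 + 50.0) = 1128.9

1128.9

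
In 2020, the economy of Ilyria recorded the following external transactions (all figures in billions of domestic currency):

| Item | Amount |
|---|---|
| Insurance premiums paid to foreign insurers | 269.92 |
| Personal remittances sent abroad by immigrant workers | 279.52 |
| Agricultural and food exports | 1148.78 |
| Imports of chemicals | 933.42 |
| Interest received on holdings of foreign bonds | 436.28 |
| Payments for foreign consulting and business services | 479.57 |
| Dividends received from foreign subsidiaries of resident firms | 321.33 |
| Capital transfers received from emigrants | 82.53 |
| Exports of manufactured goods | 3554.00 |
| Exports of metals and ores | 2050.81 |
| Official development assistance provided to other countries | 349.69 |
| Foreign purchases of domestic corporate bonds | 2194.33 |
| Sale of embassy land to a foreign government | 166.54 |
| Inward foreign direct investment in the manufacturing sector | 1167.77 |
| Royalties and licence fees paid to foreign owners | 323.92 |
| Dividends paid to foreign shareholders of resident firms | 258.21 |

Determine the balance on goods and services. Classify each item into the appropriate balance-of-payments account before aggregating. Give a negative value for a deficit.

4746.76

Goods: 2050.81 + 3554.00 - 933.42 + 1148.78 = 5820.17
Services: -479.57 - 323.92 - 269.92 = -1073.41
Trade balance = 5820.17 + (-1073.41) = 4746.76
(Excluded from the trade balance — secondary income: personal remittances sent abroad by immigrant workers 279.52, official development assistance provided to other countries 349.69; primary income: interest received on holdings of foreign bonds 436.28, dividends received from foreign subsidiaries of resident firms 321.33, dividends paid to foreign shareholders of resident firms 258.21; capital account: capital transfers received from emigrants 82.53, sale of embassy land to a foreign government 166.54; financial account: foreign purchases of domestic corporate bonds 2194.33, inward foreign direct investment in the manufacturing sector 1167.77.)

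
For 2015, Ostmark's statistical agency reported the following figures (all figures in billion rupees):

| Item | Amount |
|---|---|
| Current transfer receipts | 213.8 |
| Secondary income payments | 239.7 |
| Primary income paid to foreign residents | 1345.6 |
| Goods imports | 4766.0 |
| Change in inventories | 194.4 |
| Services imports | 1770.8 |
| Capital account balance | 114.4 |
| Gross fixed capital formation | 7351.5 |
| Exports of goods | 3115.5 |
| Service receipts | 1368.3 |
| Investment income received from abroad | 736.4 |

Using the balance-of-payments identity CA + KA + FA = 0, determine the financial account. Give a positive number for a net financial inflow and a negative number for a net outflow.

2573.7

Goods balance = 3115.5 - 4766.0 = -1650.5
Services balance = 1368.3 - 1770.8 = -402.5
Trade balance (goods + services) = -1650.5 + (-402.5) = -2053.0
Net primary income = 736.4 - 1345.6 = -609.2
Net secondary income = 213.8 - 239.7 = -25.9
Current account = -2053.0 + (-609.2) + (-25.9) = -2688.1
Financial account = -(-2688.1 + 114.4) = 2573.7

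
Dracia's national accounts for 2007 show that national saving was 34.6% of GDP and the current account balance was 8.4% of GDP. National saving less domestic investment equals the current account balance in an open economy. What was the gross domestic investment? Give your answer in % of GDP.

I = S - CA = 34.6 - 8.4 = 26.2

26.2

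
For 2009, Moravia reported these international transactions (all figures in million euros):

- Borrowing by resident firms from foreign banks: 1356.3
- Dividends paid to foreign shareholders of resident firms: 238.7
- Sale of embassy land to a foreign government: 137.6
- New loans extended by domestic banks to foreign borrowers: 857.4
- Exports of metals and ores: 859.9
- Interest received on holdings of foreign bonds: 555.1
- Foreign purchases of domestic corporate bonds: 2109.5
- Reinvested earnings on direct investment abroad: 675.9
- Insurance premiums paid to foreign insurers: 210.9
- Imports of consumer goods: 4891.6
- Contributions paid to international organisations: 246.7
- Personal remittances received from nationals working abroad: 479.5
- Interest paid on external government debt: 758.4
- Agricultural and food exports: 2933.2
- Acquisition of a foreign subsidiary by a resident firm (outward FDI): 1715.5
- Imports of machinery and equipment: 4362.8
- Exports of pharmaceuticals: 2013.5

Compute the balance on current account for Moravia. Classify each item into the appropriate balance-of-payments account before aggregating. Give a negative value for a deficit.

Goods: 2933.2 - 4891.6 - 4362.8 + 859.9 + 2013.5 = -3447.8
Services: -210.9
Primary income: 555.1 - 238.7 + 675.9 - 758.4 = 233.9
Secondary income: 479.5 - 246.7 = 232.8
Current account = (-3447.8) + (-210.9) + 233.9 + 232.8 = -3192.0
(Excluded from the current account — financial account: borrowing by resident firms from foreign banks 1356.3, new loans extended by domestic banks to foreign borrowers 857.4, foreign purchases of domestic corporate bonds 2109.5, acquisition of a foreign subsidiary by a resident firm (outward FDI) 1715.5; capital account: sale of embassy land to a foreign government 137.6.)

-3192.0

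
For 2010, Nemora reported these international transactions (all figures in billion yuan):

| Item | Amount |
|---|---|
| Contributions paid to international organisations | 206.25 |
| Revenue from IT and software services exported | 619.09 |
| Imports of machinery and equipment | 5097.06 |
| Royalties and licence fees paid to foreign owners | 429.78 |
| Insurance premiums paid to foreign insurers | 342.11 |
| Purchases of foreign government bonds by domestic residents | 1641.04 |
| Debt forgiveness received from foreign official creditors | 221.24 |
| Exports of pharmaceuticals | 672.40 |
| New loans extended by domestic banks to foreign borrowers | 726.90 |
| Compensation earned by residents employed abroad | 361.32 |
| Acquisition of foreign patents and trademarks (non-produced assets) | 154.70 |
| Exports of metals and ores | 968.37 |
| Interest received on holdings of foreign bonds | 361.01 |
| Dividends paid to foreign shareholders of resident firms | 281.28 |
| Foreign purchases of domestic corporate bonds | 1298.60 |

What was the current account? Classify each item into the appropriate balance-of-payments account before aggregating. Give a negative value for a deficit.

-3374.29

Goods: -5097.06 + 968.37 + 672.40 = -3456.29
Services: -342.11 - 429.78 + 619.09 = -152.80
Primary income: -281.28 + 361.32 + 361.01 = 441.05
Secondary income: -206.25
Current account = (-3456.29) + (-152.80) + 441.05 + (-206.25) = -3374.29
(Excluded from the current account — financial account: purchases of foreign government bonds by domestic residents 1641.04, new loans extended by domestic banks to foreign borrowers 726.90, foreign purchases of domestic corporate bonds 1298.60; capital account: debt forgiveness received from foreign official creditors 221.24, acquisition of foreign patents and trademarks (non-produced assets) 154.70.)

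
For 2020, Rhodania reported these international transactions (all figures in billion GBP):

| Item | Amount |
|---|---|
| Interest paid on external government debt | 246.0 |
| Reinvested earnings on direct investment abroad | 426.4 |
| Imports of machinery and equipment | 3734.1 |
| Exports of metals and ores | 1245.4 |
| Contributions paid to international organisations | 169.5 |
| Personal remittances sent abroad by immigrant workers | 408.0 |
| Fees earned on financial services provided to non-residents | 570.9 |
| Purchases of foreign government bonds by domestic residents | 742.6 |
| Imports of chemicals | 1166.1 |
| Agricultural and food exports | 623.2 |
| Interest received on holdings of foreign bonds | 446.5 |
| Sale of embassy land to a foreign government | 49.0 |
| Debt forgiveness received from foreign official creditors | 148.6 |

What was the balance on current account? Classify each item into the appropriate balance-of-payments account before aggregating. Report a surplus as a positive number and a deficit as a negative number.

Goods: -3734.1 - 1166.1 + 1245.4 + 623.2 = -3031.6
Services: 570.9
Primary income: 426.4 - 246.0 + 446.5 = 626.9
Secondary income: -169.5 - 408.0 = -577.5
Current account = (-3031.6) + 570.9 + 626.9 + (-577.5) = -2411.3
(Excluded from the current account — financial account: purchases of foreign government bonds by domestic residents 742.6; capital account: sale of embassy land to a foreign government 49.0, debt forgiveness received from foreign official creditors 148.6.)

-2411.3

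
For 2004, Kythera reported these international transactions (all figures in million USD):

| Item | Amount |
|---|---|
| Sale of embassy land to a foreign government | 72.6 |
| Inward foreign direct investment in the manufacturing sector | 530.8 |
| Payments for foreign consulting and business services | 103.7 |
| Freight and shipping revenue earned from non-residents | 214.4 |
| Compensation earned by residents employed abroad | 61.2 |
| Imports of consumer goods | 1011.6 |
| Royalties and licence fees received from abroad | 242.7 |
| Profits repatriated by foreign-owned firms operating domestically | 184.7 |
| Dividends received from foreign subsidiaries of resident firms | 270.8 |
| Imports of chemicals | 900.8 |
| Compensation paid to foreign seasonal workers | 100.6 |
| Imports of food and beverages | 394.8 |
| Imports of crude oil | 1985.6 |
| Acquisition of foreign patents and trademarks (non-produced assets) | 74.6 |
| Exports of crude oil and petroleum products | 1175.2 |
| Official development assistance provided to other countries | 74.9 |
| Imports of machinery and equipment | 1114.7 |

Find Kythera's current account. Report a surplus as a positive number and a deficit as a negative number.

-3907.1

Goods: -394.8 - 1114.7 - 1985.6 + 1175.2 - 900.8 - 1011.6 = -4232.3
Services: 242.7 + 214.4 - 103.7 = 353.4
Primary income: 270.8 - 100.6 - 184.7 + 61.2 = 46.7
Secondary income: -74.9
Current account = (-4232.3) + 353.4 + 46.7 + (-74.9) = -3907.1
(Excluded from the current account — capital account: sale of embassy land to a foreign government 72.6, acquisition of foreign patents and trademarks (non-produced assets) 74.6; financial account: inward foreign direct investment in the manufacturing sector 530.8.)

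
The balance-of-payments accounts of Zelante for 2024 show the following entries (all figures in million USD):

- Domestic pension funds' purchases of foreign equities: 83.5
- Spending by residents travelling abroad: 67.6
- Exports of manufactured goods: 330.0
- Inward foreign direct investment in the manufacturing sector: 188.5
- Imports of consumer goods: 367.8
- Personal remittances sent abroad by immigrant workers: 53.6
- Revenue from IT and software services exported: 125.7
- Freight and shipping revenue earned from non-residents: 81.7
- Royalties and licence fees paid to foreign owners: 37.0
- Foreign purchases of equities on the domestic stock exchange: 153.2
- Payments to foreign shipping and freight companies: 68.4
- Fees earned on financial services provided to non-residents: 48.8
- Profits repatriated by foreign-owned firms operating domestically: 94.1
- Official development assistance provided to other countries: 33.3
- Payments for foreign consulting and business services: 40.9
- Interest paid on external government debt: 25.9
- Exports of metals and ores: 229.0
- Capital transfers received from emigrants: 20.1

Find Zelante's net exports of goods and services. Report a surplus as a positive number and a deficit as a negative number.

Goods: 330.0 - 367.8 + 229.0 = 191.2
Services: 48.8 + 125.7 - 67.6 - 68.4 - 40.9 + 81.7 - 37.0 = 42.3
Trade balance = 191.2 + 42.3 = 233.5
(Excluded from the trade balance — financial account: domestic pension funds' purchases of foreign equities 83.5, inward foreign direct investment in the manufacturing sector 188.5, foreign purchases of equities on the domestic stock exchange 153.2; secondary income: personal remittances sent abroad by immigrant workers 53.6, official development assistance provided to other countries 33.3; primary income: profits repatriated by foreign-owned firms operating domestically 94.1, interest paid on external government debt 25.9; capital account: capital transfers received from emigrants 20.1.)

233.5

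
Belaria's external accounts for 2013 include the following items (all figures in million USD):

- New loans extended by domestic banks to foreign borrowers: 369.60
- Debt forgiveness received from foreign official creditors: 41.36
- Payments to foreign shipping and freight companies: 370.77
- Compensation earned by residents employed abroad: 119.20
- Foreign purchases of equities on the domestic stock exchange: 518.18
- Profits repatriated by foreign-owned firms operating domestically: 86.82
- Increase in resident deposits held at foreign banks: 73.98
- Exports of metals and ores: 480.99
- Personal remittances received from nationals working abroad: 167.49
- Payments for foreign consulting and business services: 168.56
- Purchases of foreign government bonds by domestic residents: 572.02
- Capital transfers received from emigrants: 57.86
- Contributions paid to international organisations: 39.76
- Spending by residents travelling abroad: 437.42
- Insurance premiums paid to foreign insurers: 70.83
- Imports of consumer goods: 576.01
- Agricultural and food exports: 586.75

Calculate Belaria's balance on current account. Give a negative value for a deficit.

Goods: -576.01 + 480.99 + 586.75 = 491.73
Services: -437.42 - 370.77 - 168.56 - 70.83 = -1047.58
Primary income: -86.82 + 119.20 = 32.38
Secondary income: 167.49 - 39.76 = 127.73
Current account = 491.73 + (-1047.58) + 32.38 + 127.73 = -395.74
(Excluded from the current account — financial account: new loans extended by domestic banks to foreign borrowers 369.60, foreign purchases of equities on the domestic stock exchange 518.18, increase in resident deposits held at foreign banks 73.98, purchases of foreign government bonds by domestic residents 572.02; capital account: debt forgiveness received from foreign official creditors 41.36, capital transfers received from emigrants 57.86.)

-395.74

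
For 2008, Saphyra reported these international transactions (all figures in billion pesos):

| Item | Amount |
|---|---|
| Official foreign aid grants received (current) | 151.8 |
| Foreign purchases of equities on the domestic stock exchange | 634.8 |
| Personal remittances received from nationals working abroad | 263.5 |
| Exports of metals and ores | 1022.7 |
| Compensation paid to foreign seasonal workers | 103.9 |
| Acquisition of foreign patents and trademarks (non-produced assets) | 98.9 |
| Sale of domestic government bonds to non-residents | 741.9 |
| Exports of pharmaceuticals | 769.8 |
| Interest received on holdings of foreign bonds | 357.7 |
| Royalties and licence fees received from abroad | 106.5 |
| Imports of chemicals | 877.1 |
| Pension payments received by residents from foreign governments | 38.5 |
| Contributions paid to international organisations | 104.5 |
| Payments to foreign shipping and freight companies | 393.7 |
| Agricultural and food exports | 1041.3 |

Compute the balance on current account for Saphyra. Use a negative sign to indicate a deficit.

2272.6

Goods: 1041.3 + 769.8 - 877.1 + 1022.7 = 1956.7
Services: -393.7 + 106.5 = -287.2
Primary income: -103.9 + 357.7 = 253.8
Secondary income: 38.5 + 151.8 + 263.5 - 104.5 = 349.3
Current account = 1956.7 + (-287.2) + 253.8 + 349.3 = 2272.6
(Excluded from the current account — financial account: foreign purchases of equities on the domestic stock exchange 634.8, sale of domestic government bonds to non-residents 741.9; capital account: acquisition of foreign patents and trademarks (non-produced assets) 98.9.)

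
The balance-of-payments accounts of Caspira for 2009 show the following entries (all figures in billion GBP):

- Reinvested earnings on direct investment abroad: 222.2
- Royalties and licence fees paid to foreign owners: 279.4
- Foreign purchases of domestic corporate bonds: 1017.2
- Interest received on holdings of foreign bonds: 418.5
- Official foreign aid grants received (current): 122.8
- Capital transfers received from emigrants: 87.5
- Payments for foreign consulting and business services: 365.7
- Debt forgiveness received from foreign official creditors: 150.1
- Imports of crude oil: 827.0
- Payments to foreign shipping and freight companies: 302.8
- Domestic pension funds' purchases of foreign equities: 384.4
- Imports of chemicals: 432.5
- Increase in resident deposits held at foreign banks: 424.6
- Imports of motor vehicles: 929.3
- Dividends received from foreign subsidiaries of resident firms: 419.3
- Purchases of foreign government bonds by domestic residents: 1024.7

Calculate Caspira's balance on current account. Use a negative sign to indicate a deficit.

Goods: -432.5 - 827.0 - 929.3 = -2188.8
Services: -302.8 - 365.7 - 279.4 = -947.9
Primary income: 418.5 + 222.2 + 419.3 = 1060.0
Secondary income: 122.8
Current account = (-2188.8) + (-947.9) + 1060.0 + 122.8 = -1953.9
(Excluded from the current account — financial account: foreign purchases of domestic corporate bonds 1017.2, domestic pension funds' purchases of foreign equities 384.4, increase in resident deposits held at foreign banks 424.6, purchases of foreign government bonds by domestic residents 1024.7; capital account: capital transfers received from emigrants 87.5, debt forgiveness received from foreign official creditors 150.1.)

-1953.9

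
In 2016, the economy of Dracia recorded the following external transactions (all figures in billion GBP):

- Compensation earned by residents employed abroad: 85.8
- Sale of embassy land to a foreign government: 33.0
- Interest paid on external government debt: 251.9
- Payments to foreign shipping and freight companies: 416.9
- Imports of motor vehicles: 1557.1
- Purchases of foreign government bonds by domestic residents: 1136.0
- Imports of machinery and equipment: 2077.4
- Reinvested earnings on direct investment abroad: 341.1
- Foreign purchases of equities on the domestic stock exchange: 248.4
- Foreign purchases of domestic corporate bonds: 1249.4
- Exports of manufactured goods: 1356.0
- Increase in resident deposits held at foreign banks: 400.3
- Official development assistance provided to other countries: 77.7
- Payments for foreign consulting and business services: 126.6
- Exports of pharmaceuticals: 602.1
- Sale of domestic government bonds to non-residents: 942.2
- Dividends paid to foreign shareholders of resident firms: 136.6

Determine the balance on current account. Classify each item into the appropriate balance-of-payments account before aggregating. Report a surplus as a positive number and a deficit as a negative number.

Goods: -2077.4 - 1557.1 + 602.1 + 1356.0 = -1676.4
Services: -416.9 - 126.6 = -543.5
Primary income: -251.9 + 85.8 + 341.1 - 136.6 = 38.4
Secondary income: -77.7
Current account = (-1676.4) + (-543.5) + 38.4 + (-77.7) = -2259.2
(Excluded from the current account — capital account: sale of embassy land to a foreign government 33.0; financial account: purchases of foreign government bonds by domestic residents 1136.0, foreign purchases of equities on the domestic stock exchange 248.4, foreign purchases of domestic corporate bonds 1249.4, increase in resident deposits held at foreign banks 400.3, sale of domestic government bonds to non-residents 942.2.)

-2259.2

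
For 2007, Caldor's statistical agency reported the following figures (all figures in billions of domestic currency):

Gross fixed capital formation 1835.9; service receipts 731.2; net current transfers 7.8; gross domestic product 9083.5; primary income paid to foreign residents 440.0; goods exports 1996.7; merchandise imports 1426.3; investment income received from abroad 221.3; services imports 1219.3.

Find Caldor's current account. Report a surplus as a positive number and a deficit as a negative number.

-128.6

Goods balance = 1996.7 - 1426.3 = 570.4
Services balance = 731.2 - 1219.3 = -488.1
Trade balance (goods + services) = 570.4 + (-488.1) = 82.3
Net primary income = 221.3 - 440.0 = -218.7
Net secondary income = 7.8
Current account = 82.3 + (-218.7) + 7.8 = -128.6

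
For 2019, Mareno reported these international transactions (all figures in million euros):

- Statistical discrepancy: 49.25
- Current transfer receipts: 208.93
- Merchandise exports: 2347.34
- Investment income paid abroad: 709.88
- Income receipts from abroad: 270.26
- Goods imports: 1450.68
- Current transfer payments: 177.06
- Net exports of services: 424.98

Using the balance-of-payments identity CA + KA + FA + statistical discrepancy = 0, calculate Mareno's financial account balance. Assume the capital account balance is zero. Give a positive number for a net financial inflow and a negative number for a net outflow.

-963.14

Goods balance = 2347.34 - 1450.68 = 896.66
Services balance = 424.98
Trade balance (goods + services) = 896.66 + 424.98 = 1321.64
Net primary income = 270.26 - 709.88 = -439.62
Net secondary income = 208.93 - 177.06 = 31.87
Current account = 1321.64 + (-439.62) + 31.87 = 913.89
Financial account = -(913.89 + 49.25) = -963.14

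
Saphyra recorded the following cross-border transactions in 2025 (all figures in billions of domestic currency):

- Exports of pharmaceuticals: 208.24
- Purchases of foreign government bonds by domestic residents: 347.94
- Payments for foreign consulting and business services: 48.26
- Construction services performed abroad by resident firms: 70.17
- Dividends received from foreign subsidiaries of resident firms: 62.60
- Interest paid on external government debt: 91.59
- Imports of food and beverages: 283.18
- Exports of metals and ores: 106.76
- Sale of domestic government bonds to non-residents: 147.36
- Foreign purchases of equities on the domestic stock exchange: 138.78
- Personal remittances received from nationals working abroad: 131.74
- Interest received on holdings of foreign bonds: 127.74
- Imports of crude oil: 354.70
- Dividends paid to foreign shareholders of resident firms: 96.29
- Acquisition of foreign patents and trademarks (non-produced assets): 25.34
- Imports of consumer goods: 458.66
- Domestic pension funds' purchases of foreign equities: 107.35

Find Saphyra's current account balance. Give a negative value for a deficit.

-625.43

Goods: -283.18 + 106.76 + 208.24 - 354.70 - 458.66 = -781.54
Services: -48.26 + 70.17 = 21.91
Primary income: -91.59 + 127.74 + 62.60 - 96.29 = 2.46
Secondary income: 131.74
Current account = (-781.54) + 21.91 + 2.46 + 131.74 = -625.43
(Excluded from the current account — financial account: purchases of foreign government bonds by domestic residents 347.94, sale of domestic government bonds to non-residents 147.36, foreign purchases of equities on the domestic stock exchange 138.78, domestic pension funds' purchases of foreign equities 107.35; capital account: acquisition of foreign patents and trademarks (non-produced assets) 25.34.)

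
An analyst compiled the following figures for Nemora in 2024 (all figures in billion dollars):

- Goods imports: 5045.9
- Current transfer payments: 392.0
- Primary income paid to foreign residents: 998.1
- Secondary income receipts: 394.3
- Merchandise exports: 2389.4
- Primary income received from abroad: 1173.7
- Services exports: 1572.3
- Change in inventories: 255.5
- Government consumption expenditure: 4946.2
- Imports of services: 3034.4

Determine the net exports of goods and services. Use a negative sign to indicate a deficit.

Goods balance = 2389.4 - 5045.9 = -2656.5
Services balance = 1572.3 - 3034.4 = -1462.1
Trade balance (goods + services) = -2656.5 + (-1462.1) = -4118.6

-4118.6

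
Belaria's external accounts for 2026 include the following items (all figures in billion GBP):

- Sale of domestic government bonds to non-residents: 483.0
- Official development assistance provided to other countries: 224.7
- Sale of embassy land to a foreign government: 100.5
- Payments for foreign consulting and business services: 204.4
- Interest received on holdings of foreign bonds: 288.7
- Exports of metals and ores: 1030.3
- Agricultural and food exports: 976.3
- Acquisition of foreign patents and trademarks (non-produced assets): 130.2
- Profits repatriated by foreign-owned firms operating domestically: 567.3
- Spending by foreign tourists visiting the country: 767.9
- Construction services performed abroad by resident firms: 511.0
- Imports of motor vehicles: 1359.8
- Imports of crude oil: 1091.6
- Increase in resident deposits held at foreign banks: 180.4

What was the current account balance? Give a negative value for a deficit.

Goods: 976.3 + 1030.3 - 1091.6 - 1359.8 = -444.8
Services: 767.9 - 204.4 + 511.0 = 1074.5
Primary income: 288.7 - 567.3 = -278.6
Secondary income: -224.7
Current account = (-444.8) + 1074.5 + (-278.6) + (-224.7) = 126.4
(Excluded from the current account — financial account: sale of domestic government bonds to non-residents 483.0, increase in resident deposits held at foreign banks 180.4; capital account: sale of embassy land to a foreign government 100.5, acquisition of foreign patents and trademarks (non-produced assets) 130.2.)

126.4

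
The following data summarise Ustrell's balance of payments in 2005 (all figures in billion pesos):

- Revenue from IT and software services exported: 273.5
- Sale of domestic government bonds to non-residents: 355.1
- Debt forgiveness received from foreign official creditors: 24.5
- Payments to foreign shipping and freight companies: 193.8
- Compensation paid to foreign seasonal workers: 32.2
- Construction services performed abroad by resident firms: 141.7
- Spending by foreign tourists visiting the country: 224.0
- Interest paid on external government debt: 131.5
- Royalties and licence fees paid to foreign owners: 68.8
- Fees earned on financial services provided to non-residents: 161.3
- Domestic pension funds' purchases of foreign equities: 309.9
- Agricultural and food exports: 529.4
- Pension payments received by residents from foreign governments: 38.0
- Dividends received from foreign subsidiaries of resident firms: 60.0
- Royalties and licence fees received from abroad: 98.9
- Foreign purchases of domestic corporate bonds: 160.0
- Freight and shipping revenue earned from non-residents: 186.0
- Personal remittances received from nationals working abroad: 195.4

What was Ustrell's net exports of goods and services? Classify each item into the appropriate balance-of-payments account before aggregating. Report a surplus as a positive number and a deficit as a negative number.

Goods: 529.4
Services: 141.7 - 68.8 + 161.3 + 224.0 + 186.0 + 273.5 - 193.8 + 98.9 = 822.8
Trade balance = 529.4 + 822.8 = 1352.2
(Excluded from the trade balance — financial account: sale of domestic government bonds to non-residents 355.1, domestic pension funds' purchases of foreign equities 309.9, foreign purchases of domestic corporate bonds 160.0; capital account: debt forgiveness received from foreign official creditors 24.5; primary income: compensation paid to foreign seasonal workers 32.2, interest paid on external government debt 131.5, dividends received from foreign subsidiaries of resident firms 60.0; secondary income: pension payments received by residents from foreign governments 38.0, personal remittances received from nationals working abroad 195.4.)

1352.2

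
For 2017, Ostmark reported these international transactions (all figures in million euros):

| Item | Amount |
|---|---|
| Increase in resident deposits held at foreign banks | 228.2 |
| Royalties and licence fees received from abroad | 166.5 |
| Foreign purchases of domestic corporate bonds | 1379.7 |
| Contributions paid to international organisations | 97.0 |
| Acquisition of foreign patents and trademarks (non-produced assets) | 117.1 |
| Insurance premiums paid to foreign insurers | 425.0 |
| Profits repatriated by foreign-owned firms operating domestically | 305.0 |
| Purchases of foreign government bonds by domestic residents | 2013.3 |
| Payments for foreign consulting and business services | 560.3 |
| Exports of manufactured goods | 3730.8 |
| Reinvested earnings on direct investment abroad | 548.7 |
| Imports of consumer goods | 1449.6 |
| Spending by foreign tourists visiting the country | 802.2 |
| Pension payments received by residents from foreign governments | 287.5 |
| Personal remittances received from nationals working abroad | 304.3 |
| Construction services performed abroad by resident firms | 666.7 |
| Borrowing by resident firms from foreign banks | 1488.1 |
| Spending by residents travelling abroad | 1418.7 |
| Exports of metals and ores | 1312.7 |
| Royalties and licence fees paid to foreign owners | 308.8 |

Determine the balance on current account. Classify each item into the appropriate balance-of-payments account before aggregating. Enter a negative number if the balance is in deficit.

3255.0

Goods: 3730.8 + 1312.7 - 1449.6 = 3593.9
Services: 802.2 - 1418.7 - 425.0 - 308.8 - 560.3 + 666.7 + 166.5 = -1077.4
Primary income: -305.0 + 548.7 = 243.7
Secondary income: -97.0 + 304.3 + 287.5 = 494.8
Current account = 3593.9 + (-1077.4) + 243.7 + 494.8 = 3255.0
(Excluded from the current account — financial account: increase in resident deposits held at foreign banks 228.2, foreign purchases of domestic corporate bonds 1379.7, purchases of foreign government bonds by domestic residents 2013.3, borrowing by resident firms from foreign banks 1488.1; capital account: acquisition of foreign patents and trademarks (non-produced assets) 117.1.)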